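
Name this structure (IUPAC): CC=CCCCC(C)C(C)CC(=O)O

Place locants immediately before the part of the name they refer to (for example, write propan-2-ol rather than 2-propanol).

The longest carbon chain that includes the –COOH group and the multiple bond has 10 carbons, so the parent hydride is decane.
A carboxylic acid (terminal –COOH) is the principal characteristic group, giving the suffix -oic acid.
A C=C double bond in the chain gives the infix -ene-.
The numbering direction is chosen so that the carboxylic acid carbon is C-1 by definition.
That gives the double bond between C-8 and C-9; methyl groups at C-3 and C-4.
Putting it together: 3,4-dimethyldec-8-enoic acid.

3,4-dimethyldec-8-enoic acid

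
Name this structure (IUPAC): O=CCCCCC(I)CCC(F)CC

Counting along the main chain through the –CHO group gives 11 carbons: the parent is undecane.
The principal characteristic group is an aldehyde (terminal –CHO), named with the suffix -al.
The numbering direction is chosen so that the aldehyde carbon is C-1 by definition.
This places a fluoro group at C-9; an iodo group at C-6.
The substituents are ordered alphabetically, ignoring any di-/tri- multipliers.
Assembling the pieces gives 9-fluoro-6-iodoundecanal.

9-fluoro-6-iodoundecanal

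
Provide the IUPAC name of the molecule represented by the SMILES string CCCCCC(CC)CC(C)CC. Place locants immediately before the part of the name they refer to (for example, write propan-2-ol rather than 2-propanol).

5-ethyl-3-methyldecane

The parent chain contains 10 carbons (decane).
Choose the numbering such that the substituent locant set {3,5} is lower than {6,8} at the first point of difference.
This places an ethyl group at C-5; a methyl group at C-3.
Substituent prefixes are cited in alphabetical order (multiplying prefixes like di-/tri- are ignored for ordering).
The name is 5-ethyl-3-methyldecane.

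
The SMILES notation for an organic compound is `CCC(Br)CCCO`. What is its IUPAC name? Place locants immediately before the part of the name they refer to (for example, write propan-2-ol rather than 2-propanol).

4-bromohexan-1-ol

The longest carbon chain that includes the –OH group has 6 carbons, so the parent hydride is hexane.
The highest-priority functional group is an alcohol (–OH), so the name ends in -ol.
Choose the numbering such that numbering from this end puts the hydroxyl group at C-1 rather than C-6.
With this numbering: the hydroxyl at C-1; a bromo group at C-4.
The name is 4-bromohexan-1-ol.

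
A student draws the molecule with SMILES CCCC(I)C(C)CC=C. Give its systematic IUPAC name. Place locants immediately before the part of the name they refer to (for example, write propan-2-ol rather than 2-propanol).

5-iodo-4-methyloct-1-ene

Counting along the main chain through the multiple bond gives 8 carbons: the parent is octane.
There is one C=C double bond, indicated by the ending -ene.
The numbering direction is chosen so that numbering from this end puts the double bond at C-1 rather than C-7.
That gives the double bond between C-1 and C-2; an iodo group at C-5; a methyl group at C-4.
Substituent prefixes are cited in alphabetical order (multiplying prefixes like di-/tri- are ignored for ordering).
The name is 5-iodo-4-methyloct-1-ene.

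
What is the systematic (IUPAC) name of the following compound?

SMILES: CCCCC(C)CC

The longest continuous carbon chain has 7 atoms, so the parent hydride is heptane.
The numbering direction is chosen so that the substituent locant set {3} is lower than {5} at the first point of difference.
With this numbering: a methyl group at C-3.
Putting it together: 3-methylheptane.

3-methylheptane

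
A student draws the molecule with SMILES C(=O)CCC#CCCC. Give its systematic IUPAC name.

The longest chain bearing the –CHO group and the multiple bond is 8 carbons long (octane).
An aldehyde (terminal –CHO) is the principal characteristic group, giving the suffix -al.
There is one C≡C triple bond, indicated by the ending -yne.
Number the chain so that the aldehyde carbon is C-1 by definition.
This places the triple bond between C-4 and C-5.
The name is oct-4-ynal.

oct-4-ynal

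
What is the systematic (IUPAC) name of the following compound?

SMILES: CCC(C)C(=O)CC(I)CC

The longest chain bearing the carbonyl is 8 carbons long (octane).
The highest-priority functional group is a ketone (C=O on an internal carbon), so the name ends in -one.
The numbering direction is chosen so that numbering from this end puts the carbonyl group at C-4 rather than C-5.
With this numbering: the carbonyl at C-4; an iodo group at C-6; a methyl group at C-3.
Substituent prefixes are cited in alphabetical order (multiplying prefixes like di-/tri- are ignored for ordering).
The name is 6-iodo-3-methyloctan-4-one.

6-iodo-3-methyloctan-4-one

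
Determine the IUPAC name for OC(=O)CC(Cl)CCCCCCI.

The longest chain bearing the –COOH group is 9 carbons long (nonane).
The principal characteristic group is a carboxylic acid (terminal –COOH), named with the suffix -oic acid.
Choose the numbering such that the carboxylic acid carbon is C-1 by definition.
With this numbering: a chloro group at C-3; an iodo group at C-9.
The substituents are ordered alphabetically, ignoring any di-/tri- multipliers.
The name is 3-chloro-9-iodononanoic acid.

3-chloro-9-iodononanoic acid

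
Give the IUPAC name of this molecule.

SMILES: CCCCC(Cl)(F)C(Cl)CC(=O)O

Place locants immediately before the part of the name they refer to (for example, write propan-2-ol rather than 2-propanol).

The longest carbon chain that includes the –COOH group has 8 carbons, so the parent hydride is octane.
The principal characteristic group is a carboxylic acid (terminal –COOH), named with the suffix -oic acid.
Choose the numbering such that the carboxylic acid carbon is C-1 by definition.
With this numbering: chloro groups at C-3 and C-4; a fluoro group at C-4.
The substituents are ordered alphabetically, ignoring any di-/tri- multipliers.
Assembling the pieces gives 3,4-dichloro-4-fluorooctanoic acid.

3,4-dichloro-4-fluorooctanoic acid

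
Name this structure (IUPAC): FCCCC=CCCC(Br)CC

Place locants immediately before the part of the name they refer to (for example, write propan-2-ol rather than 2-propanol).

Counting along the main chain through the multiple bond gives 10 carbons: the parent is decane.
There is one C=C double bond, indicated by the ending -ene.
Number the chain so that numbering from this end puts the double bond at C-4 rather than C-6.
This places the double bond between C-4 and C-5; a bromo group at C-8; a fluoro group at C-1.
Substituent prefixes are cited in alphabetical order (multiplying prefixes like di-/tri- are ignored for ordering).
Assembling the pieces gives 8-bromo-1-fluorodec-4-ene.

8-bromo-1-fluorodec-4-ene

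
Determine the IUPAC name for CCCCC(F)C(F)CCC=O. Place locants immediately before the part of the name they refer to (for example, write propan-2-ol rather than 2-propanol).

The longest chain bearing the –CHO group is 9 carbons long (nonane).
The highest-priority functional group is an aldehyde (terminal –CHO), so the name ends in -al.
Number the chain so that the aldehyde carbon is C-1 by definition.
That gives fluoro groups at C-4 and C-5.
The name is 4,5-difluorononanal.

4,5-difluorononanal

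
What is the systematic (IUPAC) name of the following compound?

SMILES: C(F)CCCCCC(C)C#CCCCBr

1-bromo-12-fluoro-6-methyldodec-4-yne

The longest carbon chain that includes the multiple bond has 12 carbons, so the parent hydride is dodecane.
The chain contains a C≡C triple bond, so the unsaturation ending is -yne.
Number the chain so that numbering from this end puts the triple bond at C-4 rather than C-8.
With this numbering: the triple bond between C-4 and C-5; a bromo group at C-1; a fluoro group at C-12; a methyl group at C-6.
Prefixes are listed alphabetically: bromo, fluoro, methyl.
The name is 1-bromo-12-fluoro-6-methyldodec-4-yne.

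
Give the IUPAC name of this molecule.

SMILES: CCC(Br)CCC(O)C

The longest carbon chain that includes the –OH group has 7 carbons, so the parent hydride is heptane.
The highest-priority functional group is an alcohol (–OH), so the name ends in -ol.
The numbering direction is chosen so that numbering from this end puts the hydroxyl group at C-2 rather than C-6.
This places the hydroxyl at C-2; a bromo group at C-5.
The name is 5-bromoheptan-2-ol.

5-bromoheptan-2-ol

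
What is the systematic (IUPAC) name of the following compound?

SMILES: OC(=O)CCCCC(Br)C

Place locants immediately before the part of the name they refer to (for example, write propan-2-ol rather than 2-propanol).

6-bromoheptanoic acid

Counting along the main chain through the –COOH group gives 7 carbons: the parent is heptane.
A carboxylic acid (terminal –COOH) is the principal characteristic group, giving the suffix -oic acid.
Number the chain so that the carboxylic acid carbon is C-1 by definition.
With this numbering: a bromo group at C-6.
Putting it together: 6-bromoheptanoic acid.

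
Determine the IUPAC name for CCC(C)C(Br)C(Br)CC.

3,4-dibromo-5-methylheptane

The longest continuous carbon chain has 7 atoms, so the parent hydride is heptane.
The numbering direction is chosen so that the locant sets are identical either way, so the alphabetically earlier bromo substituent takes the lower locants ({3,4} rather than {4,5}, first differing at 3 vs 4).
With this numbering: bromo groups at C-3 and C-4; a methyl group at C-5.
Prefixes are listed alphabetically: bromo, methyl.
Putting it together: 3,4-dibromo-5-methylheptane.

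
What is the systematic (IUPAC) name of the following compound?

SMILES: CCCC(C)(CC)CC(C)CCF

The longest carbon chain is 8 atoms: the parent is octane.
The numbering direction is chosen so that the substituent locant set {1,3,5,5} is lower than {4,4,6,8} at the first point of difference.
With this numbering: an ethyl group at C-5; a fluoro group at C-1; methyl groups at C-3 and C-5.
Substituent prefixes are cited in alphabetical order (multiplying prefixes like di-/tri- are ignored for ordering).
Assembling the pieces gives 5-ethyl-1-fluoro-3,5-dimethyloctane.

5-ethyl-1-fluoro-3,5-dimethyloctane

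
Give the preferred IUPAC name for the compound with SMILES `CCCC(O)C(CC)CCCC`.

5-ethylnonan-4-ol

The longest carbon chain that includes the –OH group has 9 carbons, so the parent hydride is nonane.
The highest-priority functional group is an alcohol (–OH), so the name ends in -ol.
Choose the numbering such that numbering from this end puts the hydroxyl group at C-4 rather than C-6.
That gives the hydroxyl at C-4; an ethyl group at C-5.
The name is 5-ethylnonan-4-ol.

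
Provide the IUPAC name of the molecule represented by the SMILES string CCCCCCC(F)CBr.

1-bromo-2-fluorooctane

The longest continuous carbon chain has 8 atoms, so the parent hydride is octane.
The numbering direction is chosen so that the substituent locant set {1,2} is lower than {7,8} at the first point of difference.
With this numbering: a bromo group at C-1; a fluoro group at C-2.
The substituents are ordered alphabetically, ignoring any di-/tri- multipliers.
Putting it together: 1-bromo-2-fluorooctane.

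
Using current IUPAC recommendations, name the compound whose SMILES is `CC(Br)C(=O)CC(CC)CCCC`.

2-bromo-5-ethylnonan-3-one

Counting along the main chain through the carbonyl gives 9 carbons: the parent is nonane.
A ketone (C=O on an internal carbon) is the principal characteristic group, giving the suffix -one.
The numbering direction is chosen so that numbering from this end puts the carbonyl group at C-3 rather than C-7.
That gives the carbonyl at C-3; a bromo group at C-2; an ethyl group at C-5.
Prefixes are listed alphabetically: bromo, ethyl.
Putting it together: 2-bromo-5-ethylnonan-3-one.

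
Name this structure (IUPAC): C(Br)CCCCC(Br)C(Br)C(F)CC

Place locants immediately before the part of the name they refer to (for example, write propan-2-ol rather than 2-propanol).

1,6,7-tribromo-8-fluorodecane

The longest carbon chain is 10 atoms: the parent is decane.
Number the chain so that the substituent locant set {1,6,7,8} is lower than {3,4,5,10} at the first point of difference.
This places bromo groups at C-1 and C-6 and C-7; a fluoro group at C-8.
Substituent prefixes are cited in alphabetical order (multiplying prefixes like di-/tri- are ignored for ordering).
Assembling the pieces gives 1,6,7-tribromo-8-fluorodecane.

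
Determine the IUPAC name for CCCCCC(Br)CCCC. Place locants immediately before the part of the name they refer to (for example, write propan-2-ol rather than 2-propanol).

5-bromodecane

The longest continuous carbon chain has 10 atoms, so the parent hydride is decane.
Number the chain so that the substituent locant set {5} is lower than {6} at the first point of difference.
With this numbering: a bromo group at C-5.
Assembling the pieces gives 5-bromodecane.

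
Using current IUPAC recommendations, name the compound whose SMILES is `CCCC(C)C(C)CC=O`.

3,4-dimethylheptanal

The longest chain bearing the –CHO group is 7 carbons long (heptane).
The highest-priority functional group is an aldehyde (terminal –CHO), so the name ends in -al.
Number the chain so that the aldehyde carbon is C-1 by definition.
With this numbering: methyl groups at C-3 and C-4.
The name is 3,4-dimethylheptanal.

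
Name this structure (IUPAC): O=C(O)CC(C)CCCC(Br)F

7-bromo-7-fluoro-3-methylheptanoic acid

Counting along the main chain through the –COOH group gives 7 carbons: the parent is heptane.
A carboxylic acid (terminal –COOH) is the principal characteristic group, giving the suffix -oic acid.
The numbering direction is chosen so that the carboxylic acid carbon is C-1 by definition.
With this numbering: a bromo group at C-7; a fluoro group at C-7; a methyl group at C-3.
The substituents are ordered alphabetically, ignoring any di-/tri- multipliers.
Assembling the pieces gives 7-bromo-7-fluoro-3-methylheptanoic acid.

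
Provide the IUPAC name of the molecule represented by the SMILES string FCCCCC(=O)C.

6-fluorohexan-2-one

The longest carbon chain that includes the carbonyl has 6 carbons, so the parent hydride is hexane.
The principal characteristic group is a ketone (C=O on an internal carbon), named with the suffix -one.
The numbering direction is chosen so that numbering from this end puts the carbonyl group at C-2 rather than C-5.
That gives the carbonyl at C-2; a fluoro group at C-6.
Putting it together: 6-fluorohexan-2-one.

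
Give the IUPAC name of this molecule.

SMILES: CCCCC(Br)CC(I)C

4-bromo-2-iodooctane

The parent chain contains 8 carbons (octane).
Choose the numbering such that the substituent locant set {2,4} is lower than {5,7} at the first point of difference.
That gives a bromo group at C-4; an iodo group at C-2.
Substituent prefixes are cited in alphabetical order (multiplying prefixes like di-/tri- are ignored for ordering).
Putting it together: 4-bromo-2-iodooctane.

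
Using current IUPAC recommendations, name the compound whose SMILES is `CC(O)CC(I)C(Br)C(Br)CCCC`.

5,6-dibromo-4-iododecan-2-ol

The longest carbon chain that includes the –OH group has 10 carbons, so the parent hydride is decane.
The principal characteristic group is an alcohol (–OH), named with the suffix -ol.
The numbering direction is chosen so that numbering from this end puts the hydroxyl group at C-2 rather than C-9.
That gives the hydroxyl at C-2; bromo groups at C-5 and C-6; an iodo group at C-4.
The substituents are ordered alphabetically, ignoring any di-/tri- multipliers.
Assembling the pieces gives 5,6-dibromo-4-iododecan-2-ol.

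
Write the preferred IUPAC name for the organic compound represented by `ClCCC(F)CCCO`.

The longest chain bearing the –OH group is 6 carbons long (hexane).
The principal characteristic group is an alcohol (–OH), named with the suffix -ol.
Choose the numbering such that numbering from this end puts the hydroxyl group at C-1 rather than C-6.
This places the hydroxyl at C-1; a chloro group at C-6; a fluoro group at C-4.
The substituents are ordered alphabetically, ignoring any di-/tri- multipliers.
Putting it together: 6-chloro-4-fluorohexan-1-ol.

6-chloro-4-fluorohexan-1-ol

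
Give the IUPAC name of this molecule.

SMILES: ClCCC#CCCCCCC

The longest chain bearing the multiple bond is 10 carbons long (decane).
The chain contains a C≡C triple bond, so the unsaturation ending is -yne.
Choose the numbering such that numbering from this end puts the triple bond at C-3 rather than C-7.
With this numbering: the triple bond between C-3 and C-4; a chloro group at C-1.
The name is 1-chlorodec-3-yne.

1-chlorodec-3-yne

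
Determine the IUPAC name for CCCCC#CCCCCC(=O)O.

Counting along the main chain through the –COOH group and the multiple bond gives 11 carbons: the parent is undecane.
The highest-priority functional group is a carboxylic acid (terminal –COOH), so the name ends in -oic acid.
A C≡C triple bond in the chain gives the infix -yne-.
Choose the numbering such that the carboxylic acid carbon is C-1 by definition.
This places the triple bond between C-6 and C-7.
Assembling the pieces gives undec-6-ynoic acid.

undec-6-ynoic acid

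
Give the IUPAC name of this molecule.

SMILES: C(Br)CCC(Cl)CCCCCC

1-bromo-4-chlorodecane

The longest continuous carbon chain has 10 atoms, so the parent hydride is decane.
Choose the numbering such that the substituent locant set {1,4} is lower than {7,10} at the first point of difference.
With this numbering: a bromo group at C-1; a chloro group at C-4.
The substituents are ordered alphabetically, ignoring any di-/tri- multipliers.
Assembling the pieces gives 1-bromo-4-chlorodecane.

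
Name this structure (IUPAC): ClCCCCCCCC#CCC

Counting along the main chain through the multiple bond gives 11 carbons: the parent is undecane.
There is one C≡C triple bond, indicated by the ending -yne.
The numbering direction is chosen so that numbering from this end puts the triple bond at C-3 rather than C-8.
This places the triple bond between C-3 and C-4; a chloro group at C-11.
Assembling the pieces gives 11-chloroundec-3-yne.

11-chloroundec-3-yne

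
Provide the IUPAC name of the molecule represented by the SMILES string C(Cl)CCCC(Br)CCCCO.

5-bromo-9-chlorononan-1-ol

The longest carbon chain that includes the –OH group has 9 carbons, so the parent hydride is nonane.
The highest-priority functional group is an alcohol (–OH), so the name ends in -ol.
Number the chain so that numbering from this end puts the hydroxyl group at C-1 rather than C-9.
That gives the hydroxyl at C-1; a bromo group at C-5; a chloro group at C-9.
Substituent prefixes are cited in alphabetical order (multiplying prefixes like di-/tri- are ignored for ordering).
Assembling the pieces gives 5-bromo-9-chlorononan-1-ol.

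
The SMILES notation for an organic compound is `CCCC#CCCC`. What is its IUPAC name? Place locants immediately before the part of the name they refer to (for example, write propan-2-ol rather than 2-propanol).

The longest carbon chain that includes the multiple bond has 8 carbons, so the parent hydride is octane.
There is one C≡C triple bond, indicated by the ending -yne.
Numbering from either end gives identical locants here.
With this numbering: the triple bond between C-4 and C-5.
Putting it together: oct-4-yne.

oct-4-yne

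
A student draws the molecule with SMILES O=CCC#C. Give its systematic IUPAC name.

The longest carbon chain that includes the –CHO group and the multiple bond has 4 carbons, so the parent hydride is butane.
The principal characteristic group is an aldehyde (terminal –CHO), named with the suffix -al.
The chain contains a C≡C triple bond, so the unsaturation ending is -yne.
Choose the numbering such that the aldehyde carbon is C-1 by definition.
This places the triple bond between C-3 and C-4.
Assembling the pieces gives but-3-ynal.

but-3-ynal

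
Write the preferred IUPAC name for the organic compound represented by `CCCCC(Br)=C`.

Counting along the main chain through the multiple bond gives 6 carbons: the parent is hexane.
There is one C=C double bond, indicated by the ending -ene.
Choose the numbering such that numbering from this end puts the double bond at C-1 rather than C-5.
With this numbering: the double bond between C-1 and C-2; a bromo group at C-2.
Assembling the pieces gives 2-bromohex-1-ene.

2-bromohex-1-ene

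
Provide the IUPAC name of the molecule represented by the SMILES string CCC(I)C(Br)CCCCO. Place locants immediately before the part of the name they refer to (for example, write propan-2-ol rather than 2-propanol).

The longest chain bearing the –OH group is 8 carbons long (octane).
An alcohol (–OH) is the principal characteristic group, giving the suffix -ol.
Choose the numbering such that numbering from this end puts the hydroxyl group at C-1 rather than C-8.
That gives the hydroxyl at C-1; a bromo group at C-5; an iodo group at C-6.
The substituents are ordered alphabetically, ignoring any di-/tri- multipliers.
Putting it together: 5-bromo-6-iodooctan-1-ol.

5-bromo-6-iodooctan-1-ol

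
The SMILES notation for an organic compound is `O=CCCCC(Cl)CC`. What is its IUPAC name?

The longest chain bearing the –CHO group is 7 carbons long (heptane).
An aldehyde (terminal –CHO) is the principal characteristic group, giving the suffix -al.
The numbering direction is chosen so that the aldehyde carbon is C-1 by definition.
With this numbering: a chloro group at C-5.
The name is 5-chloroheptanal.

5-chloroheptanal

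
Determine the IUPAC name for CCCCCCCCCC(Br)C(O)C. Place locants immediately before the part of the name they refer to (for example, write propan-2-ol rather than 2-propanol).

3-bromododecan-2-ol

The longest carbon chain that includes the –OH group has 12 carbons, so the parent hydride is dodecane.
The highest-priority functional group is an alcohol (–OH), so the name ends in -ol.
Choose the numbering such that numbering from this end puts the hydroxyl group at C-2 rather than C-11.
This places the hydroxyl at C-2; a bromo group at C-3.
Putting it together: 3-bromododecan-2-ol.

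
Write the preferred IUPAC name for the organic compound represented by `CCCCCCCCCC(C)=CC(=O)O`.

3-methyldodec-2-enoic acid

The longest chain bearing the –COOH group and the multiple bond is 12 carbons long (dodecane).
The principal characteristic group is a carboxylic acid (terminal –COOH), named with the suffix -oic acid.
A C=C double bond in the chain gives the infix -ene-.
Choose the numbering such that the carboxylic acid carbon is C-1 by definition.
This places the double bond between C-2 and C-3; a methyl group at C-3.
Putting it together: 3-methyldodec-2-enoic acid.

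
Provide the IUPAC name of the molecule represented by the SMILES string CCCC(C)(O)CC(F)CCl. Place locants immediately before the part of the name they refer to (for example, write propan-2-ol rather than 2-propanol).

The longest carbon chain that includes the –OH group has 7 carbons, so the parent hydride is heptane.
The principal characteristic group is an alcohol (–OH), named with the suffix -ol.
The numbering direction is chosen so that the substituent locant set {1,2,4} is lower than {4,6,7} at the first point of difference.
This places the hydroxyl at C-4; a chloro group at C-1; a fluoro group at C-2; a methyl group at C-4.
The substituents are ordered alphabetically, ignoring any di-/tri- multipliers.
The name is 1-chloro-2-fluoro-4-methylheptan-4-ol.

1-chloro-2-fluoro-4-methylheptan-4-ol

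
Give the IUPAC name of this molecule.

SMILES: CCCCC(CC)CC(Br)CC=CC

5-bromo-7-ethylundec-2-ene

The longest chain bearing the multiple bond is 11 carbons long (undecane).
A C=C double bond in the chain gives the infix -ene-.
Number the chain so that numbering from this end puts the double bond at C-2 rather than C-9.
This places the double bond between C-2 and C-3; a bromo group at C-5; an ethyl group at C-7.
Prefixes are listed alphabetically: bromo, ethyl.
The name is 5-bromo-7-ethylundec-2-ene.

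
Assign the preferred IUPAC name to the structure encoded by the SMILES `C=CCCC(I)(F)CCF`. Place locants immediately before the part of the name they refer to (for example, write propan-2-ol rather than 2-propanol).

5,7-difluoro-5-iodohept-1-ene

Counting along the main chain through the multiple bond gives 7 carbons: the parent is heptane.
The chain contains a C=C double bond, so the unsaturation ending is -ene.
Number the chain so that numbering from this end puts the double bond at C-1 rather than C-6.
With this numbering: the double bond between C-1 and C-2; fluoro groups at C-5 and C-7; an iodo group at C-5.
The substituents are ordered alphabetically, ignoring any di-/tri- multipliers.
The name is 5,7-difluoro-5-iodohept-1-ene.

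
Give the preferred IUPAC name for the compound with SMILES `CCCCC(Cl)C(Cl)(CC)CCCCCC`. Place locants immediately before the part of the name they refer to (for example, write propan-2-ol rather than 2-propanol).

The parent chain contains 12 carbons (dodecane).
The numbering direction is chosen so that the substituent locant set {5,6,6} is lower than {7,7,8} at the first point of difference.
That gives chloro groups at C-5 and C-6; an ethyl group at C-6.
Substituent prefixes are cited in alphabetical order (multiplying prefixes like di-/tri- are ignored for ordering).
Assembling the pieces gives 5,6-dichloro-6-ethyldodecane.

5,6-dichloro-6-ethyldodecane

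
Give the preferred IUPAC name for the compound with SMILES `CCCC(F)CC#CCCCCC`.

The longest chain bearing the multiple bond is 12 carbons long (dodecane).
There is one C≡C triple bond, indicated by the ending -yne.
Choose the numbering such that the substituent locant set {4} is lower than {9} at the first point of difference.
With this numbering: the triple bond between C-6 and C-7; a fluoro group at C-4.
Assembling the pieces gives 4-fluorododec-6-yne.

4-fluorododec-6-yne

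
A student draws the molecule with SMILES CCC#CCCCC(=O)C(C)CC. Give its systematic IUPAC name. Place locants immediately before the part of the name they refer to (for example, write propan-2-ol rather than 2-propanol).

Counting along the main chain through the carbonyl and the multiple bond gives 11 carbons: the parent is undecane.
The principal characteristic group is a ketone (C=O on an internal carbon), named with the suffix -one.
There is one C≡C triple bond, indicated by the ending -yne.
The numbering direction is chosen so that numbering from this end puts the carbonyl group at C-4 rather than C-8.
That gives the carbonyl at C-4; the triple bond between C-8 and C-9; a methyl group at C-3.
The name is 3-methylundec-8-yn-4-one.

3-methylundec-8-yn-4-one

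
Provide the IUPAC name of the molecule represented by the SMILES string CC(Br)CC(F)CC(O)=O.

5-bromo-3-fluorohexanoic acid

The longest chain bearing the –COOH group is 6 carbons long (hexane).
The highest-priority functional group is a carboxylic acid (terminal –COOH), so the name ends in -oic acid.
The numbering direction is chosen so that the carboxylic acid carbon is C-1 by definition.
With this numbering: a bromo group at C-5; a fluoro group at C-3.
Prefixes are listed alphabetically: bromo, fluoro.
Assembling the pieces gives 5-bromo-3-fluorohexanoic acid.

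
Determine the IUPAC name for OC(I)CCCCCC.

The longest chain bearing the –OH group is 7 carbons long (heptane).
The highest-priority functional group is an alcohol (–OH), so the name ends in -ol.
The numbering direction is chosen so that numbering from this end puts the hydroxyl group at C-1 rather than C-7.
With this numbering: the hydroxyl at C-1; an iodo group at C-1.
Assembling the pieces gives 1-iodoheptan-1-ol.

1-iodoheptan-1-ol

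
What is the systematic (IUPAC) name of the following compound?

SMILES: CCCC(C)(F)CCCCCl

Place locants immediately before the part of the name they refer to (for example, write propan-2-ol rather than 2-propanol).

1-chloro-5-fluoro-5-methyloctane

The longest continuous carbon chain has 8 atoms, so the parent hydride is octane.
Choose the numbering such that the substituent locant set {1,5,5} is lower than {4,4,8} at the first point of difference.
This places a chloro group at C-1; a fluoro group at C-5; a methyl group at C-5.
Substituent prefixes are cited in alphabetical order (multiplying prefixes like di-/tri- are ignored for ordering).
Assembling the pieces gives 1-chloro-5-fluoro-5-methyloctane.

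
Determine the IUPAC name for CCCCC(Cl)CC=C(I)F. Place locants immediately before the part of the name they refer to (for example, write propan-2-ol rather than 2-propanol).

4-chloro-1-fluoro-1-iodooct-1-ene

Counting along the main chain through the multiple bond gives 8 carbons: the parent is octane.
The chain contains a C=C double bond, so the unsaturation ending is -ene.
The numbering direction is chosen so that numbering from this end puts the double bond at C-1 rather than C-7.
With this numbering: the double bond between C-1 and C-2; a chloro group at C-4; a fluoro group at C-1; an iodo group at C-1.
Substituent prefixes are cited in alphabetical order (multiplying prefixes like di-/tri- are ignored for ordering).
Assembling the pieces gives 4-chloro-1-fluoro-1-iodooct-1-ene.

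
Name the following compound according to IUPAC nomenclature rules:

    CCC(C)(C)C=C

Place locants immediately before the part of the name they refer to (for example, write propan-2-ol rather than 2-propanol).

Counting along the main chain through the multiple bond gives 5 carbons: the parent is pentane.
A C=C double bond in the chain gives the infix -ene-.
Choose the numbering such that numbering from this end puts the double bond at C-1 rather than C-4.
This places the double bond between C-1 and C-2; two methyl groups at C-3.
Putting it together: 3,3-dimethylpent-1-ene.

3,3-dimethylpent-1-ene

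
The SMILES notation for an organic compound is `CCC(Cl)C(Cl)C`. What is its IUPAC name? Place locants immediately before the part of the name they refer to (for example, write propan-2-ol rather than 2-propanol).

The longest continuous carbon chain has 5 atoms, so the parent hydride is pentane.
Choose the numbering such that the substituent locant set {2,3} is lower than {3,4} at the first point of difference.
With this numbering: chloro groups at C-2 and C-3.
The name is 2,3-dichloropentane.

2,3-dichloropentane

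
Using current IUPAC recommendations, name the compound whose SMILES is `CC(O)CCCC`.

The longest chain bearing the –OH group is 6 carbons long (hexane).
An alcohol (–OH) is the principal characteristic group, giving the suffix -ol.
Number the chain so that numbering from this end puts the hydroxyl group at C-2 rather than C-5.
That gives the hydroxyl at C-2.
Putting it together: hexan-2-ol.

hexan-2-ol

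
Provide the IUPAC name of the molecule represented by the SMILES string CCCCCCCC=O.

The longest carbon chain that includes the –CHO group has 8 carbons, so the parent hydride is octane.
The principal characteristic group is an aldehyde (terminal –CHO), named with the suffix -al.
Number the chain so that the aldehyde carbon is C-1 by definition.
The name is octanal.

octanal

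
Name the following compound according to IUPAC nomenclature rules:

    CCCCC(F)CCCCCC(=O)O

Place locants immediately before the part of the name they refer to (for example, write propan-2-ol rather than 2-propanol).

7-fluoroundecanoic acid

The longest chain bearing the –COOH group is 11 carbons long (undecane).
A carboxylic acid (terminal –COOH) is the principal characteristic group, giving the suffix -oic acid.
Number the chain so that the carboxylic acid carbon is C-1 by definition.
With this numbering: a fluoro group at C-7.
Putting it together: 7-fluoroundecanoic acid.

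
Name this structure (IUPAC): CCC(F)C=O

Counting along the main chain through the –CHO group gives 4 carbons: the parent is butane.
The highest-priority functional group is an aldehyde (terminal –CHO), so the name ends in -al.
The numbering direction is chosen so that the aldehyde carbon is C-1 by definition.
That gives a fluoro group at C-2.
Putting it together: 2-fluorobutanal.

2-fluorobutanal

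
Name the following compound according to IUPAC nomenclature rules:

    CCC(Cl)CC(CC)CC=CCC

8-chloro-6-ethyldec-3-ene

The longest chain bearing the multiple bond is 10 carbons long (decane).
There is one C=C double bond, indicated by the ending -ene.
Choose the numbering such that numbering from this end puts the double bond at C-3 rather than C-7.
With this numbering: the double bond between C-3 and C-4; a chloro group at C-8; an ethyl group at C-6.
Prefixes are listed alphabetically: chloro, ethyl.
Putting it together: 8-chloro-6-ethyldec-3-ene.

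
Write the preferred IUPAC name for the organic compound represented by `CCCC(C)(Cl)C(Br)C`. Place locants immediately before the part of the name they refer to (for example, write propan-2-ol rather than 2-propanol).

2-bromo-3-chloro-3-methylhexane

The longest carbon chain is 6 atoms: the parent is hexane.
Choose the numbering such that the substituent locant set {2,3,3} is lower than {4,4,5} at the first point of difference.
That gives a bromo group at C-2; a chloro group at C-3; a methyl group at C-3.
The substituents are ordered alphabetically, ignoring any di-/tri- multipliers.
Putting it together: 2-bromo-3-chloro-3-methylhexane.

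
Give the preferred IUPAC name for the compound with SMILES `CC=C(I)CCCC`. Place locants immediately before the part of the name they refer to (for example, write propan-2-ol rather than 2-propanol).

The longest carbon chain that includes the multiple bond has 7 carbons, so the parent hydride is heptane.
A C=C double bond in the chain gives the infix -ene-.
Choose the numbering such that numbering from this end puts the double bond at C-2 rather than C-5.
This places the double bond between C-2 and C-3; an iodo group at C-3.
The name is 3-iodohept-2-ene.

3-iodohept-2-ene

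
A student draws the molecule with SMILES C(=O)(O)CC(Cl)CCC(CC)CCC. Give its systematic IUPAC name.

3-chloro-6-ethylnonanoic acid

The longest carbon chain that includes the –COOH group has 9 carbons, so the parent hydride is nonane.
The principal characteristic group is a carboxylic acid (terminal –COOH), named with the suffix -oic acid.
The numbering direction is chosen so that the carboxylic acid carbon is C-1 by definition.
With this numbering: a chloro group at C-3; an ethyl group at C-6.
Prefixes are listed alphabetically: chloro, ethyl.
The name is 3-chloro-6-ethylnonanoic acid.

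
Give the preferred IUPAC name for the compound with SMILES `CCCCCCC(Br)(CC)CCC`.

The longest carbon chain is 10 atoms: the parent is decane.
The numbering direction is chosen so that the substituent locant set {4,4} is lower than {7,7} at the first point of difference.
With this numbering: a bromo group at C-4; an ethyl group at C-4.
The substituents are ordered alphabetically, ignoring any di-/tri- multipliers.
Assembling the pieces gives 4-bromo-4-ethyldecane.

4-bromo-4-ethyldecane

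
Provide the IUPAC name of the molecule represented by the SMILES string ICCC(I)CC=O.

The longest chain bearing the –CHO group is 5 carbons long (pentane).
An aldehyde (terminal –CHO) is the principal characteristic group, giving the suffix -al.
Choose the numbering such that the aldehyde carbon is C-1 by definition.
That gives iodo groups at C-3 and C-5.
Assembling the pieces gives 3,5-diiodopentanal.

3,5-diiodopentanal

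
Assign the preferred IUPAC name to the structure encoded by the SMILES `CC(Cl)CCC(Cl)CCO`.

3,6-dichloroheptan-1-ol

Counting along the main chain through the –OH group gives 7 carbons: the parent is heptane.
The highest-priority functional group is an alcohol (–OH), so the name ends in -ol.
Choose the numbering such that numbering from this end puts the hydroxyl group at C-1 rather than C-7.
This places the hydroxyl at C-1; chloro groups at C-3 and C-6.
The name is 3,6-dichloroheptan-1-ol.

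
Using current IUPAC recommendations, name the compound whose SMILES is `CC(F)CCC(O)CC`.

The longest carbon chain that includes the –OH group has 7 carbons, so the parent hydride is heptane.
The principal characteristic group is an alcohol (–OH), named with the suffix -ol.
Choose the numbering such that numbering from this end puts the hydroxyl group at C-3 rather than C-5.
That gives the hydroxyl at C-3; a fluoro group at C-6.
Assembling the pieces gives 6-fluoroheptan-3-ol.

6-fluoroheptan-3-ol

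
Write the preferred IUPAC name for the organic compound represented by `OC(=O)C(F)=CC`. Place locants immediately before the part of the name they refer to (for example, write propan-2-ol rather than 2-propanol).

Counting along the main chain through the –COOH group and the multiple bond gives 4 carbons: the parent is butane.
The principal characteristic group is a carboxylic acid (terminal –COOH), named with the suffix -oic acid.
A C=C double bond in the chain gives the infix -ene-.
Number the chain so that the carboxylic acid carbon is C-1 by definition.
That gives the double bond between C-2 and C-3; a fluoro group at C-2.
Putting it together: 2-fluorobut-2-enoic acid.

2-fluorobut-2-enoic acid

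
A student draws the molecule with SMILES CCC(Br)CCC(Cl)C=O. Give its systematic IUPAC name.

Counting along the main chain through the –CHO group gives 7 carbons: the parent is heptane.
An aldehyde (terminal –CHO) is the principal characteristic group, giving the suffix -al.
Number the chain so that the aldehyde carbon is C-1 by definition.
That gives a bromo group at C-5; a chloro group at C-2.
Prefixes are listed alphabetically: bromo, chloro.
The name is 5-bromo-2-chloroheptanal.

5-bromo-2-chloroheptanal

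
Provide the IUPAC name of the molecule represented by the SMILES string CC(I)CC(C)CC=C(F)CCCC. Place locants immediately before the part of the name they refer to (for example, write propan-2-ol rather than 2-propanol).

Counting along the main chain through the multiple bond gives 11 carbons: the parent is undecane.
A C=C double bond in the chain gives the infix -ene-.
Number the chain so that numbering from this end puts the double bond at C-5 rather than C-6.
With this numbering: the double bond between C-5 and C-6; a fluoro group at C-5; an iodo group at C-10; a methyl group at C-8.
Substituent prefixes are cited in alphabetical order (multiplying prefixes like di-/tri- are ignored for ordering).
Assembling the pieces gives 5-fluoro-10-iodo-8-methylundec-5-ene.

5-fluoro-10-iodo-8-methylundec-5-ene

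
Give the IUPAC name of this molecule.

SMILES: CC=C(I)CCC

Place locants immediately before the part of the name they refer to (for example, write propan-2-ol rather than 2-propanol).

Counting along the main chain through the multiple bond gives 6 carbons: the parent is hexane.
There is one C=C double bond, indicated by the ending -ene.
The numbering direction is chosen so that numbering from this end puts the double bond at C-2 rather than C-4.
This places the double bond between C-2 and C-3; an iodo group at C-3.
Putting it together: 3-iodohex-2-ene.

3-iodohex-2-ene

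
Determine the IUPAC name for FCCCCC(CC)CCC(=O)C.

Counting along the main chain through the carbonyl gives 9 carbons: the parent is nonane.
A ketone (C=O on an internal carbon) is the principal characteristic group, giving the suffix -one.
Choose the numbering such that numbering from this end puts the carbonyl group at C-2 rather than C-8.
This places the carbonyl at C-2; an ethyl group at C-5; a fluoro group at C-9.
Substituent prefixes are cited in alphabetical order (multiplying prefixes like di-/tri- are ignored for ordering).
Assembling the pieces gives 5-ethyl-9-fluorononan-2-one.

5-ethyl-9-fluorononan-2-one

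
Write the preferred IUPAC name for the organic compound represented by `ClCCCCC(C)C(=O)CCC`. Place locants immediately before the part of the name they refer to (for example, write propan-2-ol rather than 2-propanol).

The longest carbon chain that includes the carbonyl has 9 carbons, so the parent hydride is nonane.
The highest-priority functional group is a ketone (C=O on an internal carbon), so the name ends in -one.
Choose the numbering such that numbering from this end puts the carbonyl group at C-4 rather than C-6.
With this numbering: the carbonyl at C-4; a chloro group at C-9; a methyl group at C-5.
Prefixes are listed alphabetically: chloro, methyl.
The name is 9-chloro-5-methylnonan-4-one.

9-chloro-5-methylnonan-4-one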